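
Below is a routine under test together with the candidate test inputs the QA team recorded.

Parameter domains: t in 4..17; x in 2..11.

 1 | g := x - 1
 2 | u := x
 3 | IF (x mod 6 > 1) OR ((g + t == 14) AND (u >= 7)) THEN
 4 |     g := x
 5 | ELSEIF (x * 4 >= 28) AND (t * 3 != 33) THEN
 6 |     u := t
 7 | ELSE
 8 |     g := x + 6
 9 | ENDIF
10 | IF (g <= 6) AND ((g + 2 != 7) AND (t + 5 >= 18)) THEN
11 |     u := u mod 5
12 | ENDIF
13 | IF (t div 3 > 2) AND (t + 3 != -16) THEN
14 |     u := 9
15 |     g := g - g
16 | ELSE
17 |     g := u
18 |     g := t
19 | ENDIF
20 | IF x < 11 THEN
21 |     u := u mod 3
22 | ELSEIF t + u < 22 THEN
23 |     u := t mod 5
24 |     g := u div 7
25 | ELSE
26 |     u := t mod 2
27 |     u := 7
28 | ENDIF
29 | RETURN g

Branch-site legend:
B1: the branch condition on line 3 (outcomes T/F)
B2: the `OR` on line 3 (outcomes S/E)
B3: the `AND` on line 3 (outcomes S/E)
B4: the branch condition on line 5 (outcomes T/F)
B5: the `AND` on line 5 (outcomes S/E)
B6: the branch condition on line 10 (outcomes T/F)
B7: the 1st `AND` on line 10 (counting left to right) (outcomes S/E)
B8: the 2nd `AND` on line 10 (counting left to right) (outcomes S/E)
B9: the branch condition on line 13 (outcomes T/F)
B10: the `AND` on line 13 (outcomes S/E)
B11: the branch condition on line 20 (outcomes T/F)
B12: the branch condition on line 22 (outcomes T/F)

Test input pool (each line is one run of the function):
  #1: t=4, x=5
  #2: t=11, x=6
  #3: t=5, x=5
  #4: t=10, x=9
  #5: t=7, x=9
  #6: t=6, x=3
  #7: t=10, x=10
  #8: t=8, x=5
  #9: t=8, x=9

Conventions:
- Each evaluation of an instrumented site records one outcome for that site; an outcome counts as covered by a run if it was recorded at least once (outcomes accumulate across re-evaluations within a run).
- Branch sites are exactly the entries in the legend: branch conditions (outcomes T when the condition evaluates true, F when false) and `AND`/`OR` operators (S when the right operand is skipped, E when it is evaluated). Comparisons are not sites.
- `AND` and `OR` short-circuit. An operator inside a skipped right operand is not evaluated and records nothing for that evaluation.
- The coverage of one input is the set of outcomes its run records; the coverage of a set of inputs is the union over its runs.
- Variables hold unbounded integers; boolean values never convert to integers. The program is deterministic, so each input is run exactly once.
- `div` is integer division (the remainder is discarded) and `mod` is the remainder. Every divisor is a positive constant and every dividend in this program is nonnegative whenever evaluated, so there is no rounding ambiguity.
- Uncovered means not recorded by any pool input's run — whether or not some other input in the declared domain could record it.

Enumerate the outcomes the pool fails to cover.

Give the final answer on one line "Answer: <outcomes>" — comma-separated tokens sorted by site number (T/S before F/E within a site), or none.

input #1 (t=4, x=5): events B2->S, B1->T, B7->E, B8->S, B6->F, B10->S, B9->F, B11->T; covers B1=T, B2=S, B6=F, B7=E, B8=S, B9=F, B10=S, B11=T
input #2 (t=11, x=6): events B2->E, B3->S, B1->F, B5->S, B4->F, B7->S, B6->F, B10->E, B9->T, B11->T; covers B1=F, B2=E, B3=S, B4=F, B5=S, B6=F, B7=S, B9=T, B10=E, B11=T
input #3 (t=5, x=5): events B2->S, B1->T, B7->E, B8->S, B6->F, B10->S, B9->F, B11->T; covers B1=T, B2=S, B6=F, B7=E, B8=S, B9=F, B10=S, B11=T
input #4 (t=10, x=9): events B2->S, B1->T, B7->S, B6->F, B10->E, B9->T, B11->T; covers B1=T, B2=S, B6=F, B7=S, B9=T, B10=E, B11=T
input #5 (t=7, x=9): events B2->S, B1->T, B7->S, B6->F, B10->S, B9->F, B11->T; covers B1=T, B2=S, B6=F, B7=S, B9=F, B10=S, B11=T
input #6 (t=6, x=3): events B2->S, B1->T, B7->E, B8->E, B6->F, B10->S, B9->F, B11->T; covers B1=T, B2=S, B6=F, B7=E, B8=E, B9=F, B10=S, B11=T
input #7 (t=10, x=10): events B2->S, B1->T, B7->S, B6->F, B10->E, B9->T, B11->T; covers B1=T, B2=S, B6=F, B7=S, B9=T, B10=E, B11=T
input #8 (t=8, x=5): events B2->S, B1->T, B7->E, B8->S, B6->F, B10->S, B9->F, B11->T; covers B1=T, B2=S, B6=F, B7=E, B8=S, B9=F, B10=S, B11=T
input #9 (t=8, x=9): events B2->S, B1->T, B7->S, B6->F, B10->S, B9->F, B11->T; covers B1=T, B2=S, B6=F, B7=S, B9=F, B10=S, B11=T
union over the pool: B1=T, B1=F, B2=S, B2=E, B3=S, B4=F, B5=S, B6=F, B7=S, B7=E, B8=S, B8=E, B9=T, B9=F, B10=S, B10=E, B11=T
uncovered (7 of 24): B3=E, B4=T, B5=E, B6=T, B11=F, B12=T, B12=F

Answer: B3=E, B4=T, B5=E, B6=T, B11=F, B12=T, B12=F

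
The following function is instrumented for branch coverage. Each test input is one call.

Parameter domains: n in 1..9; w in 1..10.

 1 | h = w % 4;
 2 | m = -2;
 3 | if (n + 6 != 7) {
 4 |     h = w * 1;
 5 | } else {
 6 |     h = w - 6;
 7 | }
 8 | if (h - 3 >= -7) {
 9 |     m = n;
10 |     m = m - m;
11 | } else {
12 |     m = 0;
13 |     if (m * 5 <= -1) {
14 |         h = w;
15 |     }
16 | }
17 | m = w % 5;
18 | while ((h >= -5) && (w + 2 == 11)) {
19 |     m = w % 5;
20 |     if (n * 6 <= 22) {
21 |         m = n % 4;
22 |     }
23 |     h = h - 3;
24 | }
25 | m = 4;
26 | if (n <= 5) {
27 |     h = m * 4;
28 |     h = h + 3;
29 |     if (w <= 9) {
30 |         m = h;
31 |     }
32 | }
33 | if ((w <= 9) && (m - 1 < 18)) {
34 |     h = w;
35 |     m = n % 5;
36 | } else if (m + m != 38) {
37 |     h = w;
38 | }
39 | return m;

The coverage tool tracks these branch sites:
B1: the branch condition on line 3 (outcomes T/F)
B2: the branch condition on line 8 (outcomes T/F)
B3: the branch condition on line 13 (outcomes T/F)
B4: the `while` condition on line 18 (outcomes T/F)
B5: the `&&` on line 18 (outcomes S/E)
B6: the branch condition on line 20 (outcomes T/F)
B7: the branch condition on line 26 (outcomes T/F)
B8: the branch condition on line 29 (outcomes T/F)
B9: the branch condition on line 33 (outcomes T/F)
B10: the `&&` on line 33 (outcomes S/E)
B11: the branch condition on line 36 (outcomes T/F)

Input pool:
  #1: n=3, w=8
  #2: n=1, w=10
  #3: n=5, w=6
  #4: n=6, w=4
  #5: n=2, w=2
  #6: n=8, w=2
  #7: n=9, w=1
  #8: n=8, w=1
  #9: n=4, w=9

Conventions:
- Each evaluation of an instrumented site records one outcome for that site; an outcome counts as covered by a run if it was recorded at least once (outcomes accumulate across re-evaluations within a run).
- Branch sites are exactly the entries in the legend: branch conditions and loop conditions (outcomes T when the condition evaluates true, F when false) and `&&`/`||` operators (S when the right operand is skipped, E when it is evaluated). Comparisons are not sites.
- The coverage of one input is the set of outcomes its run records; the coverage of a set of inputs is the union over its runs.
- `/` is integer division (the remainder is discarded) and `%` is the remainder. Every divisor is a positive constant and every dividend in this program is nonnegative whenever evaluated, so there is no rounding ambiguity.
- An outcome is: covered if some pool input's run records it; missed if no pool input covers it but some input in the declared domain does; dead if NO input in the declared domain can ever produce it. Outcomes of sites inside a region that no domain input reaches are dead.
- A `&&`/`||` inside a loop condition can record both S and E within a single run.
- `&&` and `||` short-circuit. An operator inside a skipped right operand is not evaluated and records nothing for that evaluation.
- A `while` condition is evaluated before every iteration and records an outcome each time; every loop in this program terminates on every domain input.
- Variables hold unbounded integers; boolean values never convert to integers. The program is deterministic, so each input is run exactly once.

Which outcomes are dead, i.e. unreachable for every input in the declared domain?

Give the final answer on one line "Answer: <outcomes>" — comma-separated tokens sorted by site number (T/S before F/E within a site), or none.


sweeping the full domain (90 inputs) for each outcome:
  B3=T: never recorded by any domain input -> dead
  reachable outcomes have witnesses, e.g. B1=T (e.g. n=2, w=1), B1=F (e.g. n=1, w=1), B2=T (e.g. n=1, w=2), B2=F (e.g. n=1, w=1)
Answer: B3=T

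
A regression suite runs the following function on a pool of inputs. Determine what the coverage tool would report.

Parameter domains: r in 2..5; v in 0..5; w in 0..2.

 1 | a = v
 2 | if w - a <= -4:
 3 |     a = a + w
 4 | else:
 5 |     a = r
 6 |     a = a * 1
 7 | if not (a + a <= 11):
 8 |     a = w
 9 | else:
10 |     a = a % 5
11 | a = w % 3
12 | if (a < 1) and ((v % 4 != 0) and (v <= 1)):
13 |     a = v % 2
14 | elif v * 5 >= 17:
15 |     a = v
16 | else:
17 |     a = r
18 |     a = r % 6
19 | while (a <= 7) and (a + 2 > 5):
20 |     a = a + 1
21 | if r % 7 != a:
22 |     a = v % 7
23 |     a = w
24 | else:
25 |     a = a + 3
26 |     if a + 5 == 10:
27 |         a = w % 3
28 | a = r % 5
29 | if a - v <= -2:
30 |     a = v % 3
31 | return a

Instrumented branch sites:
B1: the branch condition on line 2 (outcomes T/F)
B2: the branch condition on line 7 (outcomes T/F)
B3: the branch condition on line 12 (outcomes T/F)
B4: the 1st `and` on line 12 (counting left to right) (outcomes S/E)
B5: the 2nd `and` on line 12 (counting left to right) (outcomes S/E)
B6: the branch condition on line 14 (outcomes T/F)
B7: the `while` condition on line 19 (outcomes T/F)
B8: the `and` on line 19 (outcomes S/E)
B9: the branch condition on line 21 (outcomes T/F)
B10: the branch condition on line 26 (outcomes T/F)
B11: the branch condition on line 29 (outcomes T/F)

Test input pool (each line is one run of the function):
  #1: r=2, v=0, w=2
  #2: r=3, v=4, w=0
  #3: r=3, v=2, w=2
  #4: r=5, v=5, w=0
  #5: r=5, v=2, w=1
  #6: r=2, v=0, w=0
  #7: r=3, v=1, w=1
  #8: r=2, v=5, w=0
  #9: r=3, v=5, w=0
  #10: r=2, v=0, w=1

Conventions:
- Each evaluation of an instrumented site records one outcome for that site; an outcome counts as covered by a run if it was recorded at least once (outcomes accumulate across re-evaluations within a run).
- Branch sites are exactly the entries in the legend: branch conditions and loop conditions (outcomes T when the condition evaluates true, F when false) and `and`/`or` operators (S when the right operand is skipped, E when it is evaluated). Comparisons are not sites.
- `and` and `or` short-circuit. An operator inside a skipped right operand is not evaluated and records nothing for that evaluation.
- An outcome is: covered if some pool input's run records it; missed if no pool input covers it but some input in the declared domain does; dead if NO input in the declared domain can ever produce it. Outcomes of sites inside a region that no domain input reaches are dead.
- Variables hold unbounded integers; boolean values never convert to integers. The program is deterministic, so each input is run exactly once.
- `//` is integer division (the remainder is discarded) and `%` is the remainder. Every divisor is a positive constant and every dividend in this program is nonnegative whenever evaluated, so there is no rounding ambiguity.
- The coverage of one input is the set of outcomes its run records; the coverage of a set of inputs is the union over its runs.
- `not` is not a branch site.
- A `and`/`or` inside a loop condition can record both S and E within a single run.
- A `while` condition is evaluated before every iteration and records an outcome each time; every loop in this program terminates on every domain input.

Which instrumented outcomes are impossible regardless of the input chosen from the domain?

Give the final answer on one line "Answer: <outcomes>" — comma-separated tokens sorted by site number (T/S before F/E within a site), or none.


running all 72 domain inputs and tallying outcomes:
  reachable outcomes have witnesses, e.g. B1=T (e.g. r=2, v=4, w=0), B1=F (e.g. r=2, v=0, w=0), B2=T (e.g. r=2, v=5, w=1), B2=F (e.g. r=2, v=0, w=0)
Answer: none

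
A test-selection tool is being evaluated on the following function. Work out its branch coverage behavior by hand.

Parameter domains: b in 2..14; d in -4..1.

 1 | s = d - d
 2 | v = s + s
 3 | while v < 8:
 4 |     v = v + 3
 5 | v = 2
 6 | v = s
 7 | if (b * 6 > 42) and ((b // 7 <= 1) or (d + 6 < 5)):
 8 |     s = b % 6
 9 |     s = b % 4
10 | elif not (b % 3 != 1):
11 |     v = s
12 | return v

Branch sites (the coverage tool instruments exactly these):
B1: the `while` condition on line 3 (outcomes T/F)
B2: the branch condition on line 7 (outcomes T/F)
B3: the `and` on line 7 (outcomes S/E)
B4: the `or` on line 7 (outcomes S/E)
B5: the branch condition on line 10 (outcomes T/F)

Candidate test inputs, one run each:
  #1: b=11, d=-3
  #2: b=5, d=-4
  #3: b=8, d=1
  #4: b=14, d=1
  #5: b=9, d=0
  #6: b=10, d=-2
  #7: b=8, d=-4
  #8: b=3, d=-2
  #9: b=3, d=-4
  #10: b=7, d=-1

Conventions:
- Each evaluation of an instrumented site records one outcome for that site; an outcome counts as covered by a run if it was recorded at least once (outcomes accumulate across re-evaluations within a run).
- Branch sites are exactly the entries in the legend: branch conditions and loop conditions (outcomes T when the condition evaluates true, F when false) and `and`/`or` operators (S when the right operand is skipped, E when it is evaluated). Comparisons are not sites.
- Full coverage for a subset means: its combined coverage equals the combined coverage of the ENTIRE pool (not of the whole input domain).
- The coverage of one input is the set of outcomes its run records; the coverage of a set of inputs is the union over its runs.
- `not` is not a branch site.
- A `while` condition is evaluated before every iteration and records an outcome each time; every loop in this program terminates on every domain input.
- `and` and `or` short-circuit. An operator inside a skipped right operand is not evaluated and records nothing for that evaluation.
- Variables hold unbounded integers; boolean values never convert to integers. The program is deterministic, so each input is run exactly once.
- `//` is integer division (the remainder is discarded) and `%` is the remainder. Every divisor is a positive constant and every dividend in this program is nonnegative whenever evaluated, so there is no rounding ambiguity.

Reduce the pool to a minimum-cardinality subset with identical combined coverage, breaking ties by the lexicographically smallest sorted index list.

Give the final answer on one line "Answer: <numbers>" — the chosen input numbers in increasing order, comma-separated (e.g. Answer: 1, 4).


test 1 (b=11, d=-3) hits B1=T, B1=F, B2=T, B3=E, B4=S
test 2 (b=5, d=-4) hits B1=T, B1=F, B2=F, B3=S, B5=F
test 3 (b=8, d=1) hits B1=T, B1=F, B2=T, B3=E, B4=S
test 4 (b=14, d=1) hits B1=T, B1=F, B2=F, B3=E, B4=E, B5=F
test 5 (b=9, d=0) hits B1=T, B1=F, B2=T, B3=E, B4=S
test 6 (b=10, d=-2) hits B1=T, B1=F, B2=T, B3=E, B4=S
test 7 (b=8, d=-4) hits B1=T, B1=F, B2=T, B3=E, B4=S
test 8 (b=3, d=-2) hits B1=T, B1=F, B2=F, B3=S, B5=F
test 9 (b=3, d=-4) hits B1=T, B1=F, B2=F, B3=S, B5=F
test 10 (b=7, d=-1) hits B1=T, B1=F, B2=F, B3=S, B5=T
pool-wide coverage (10 outcomes): B1=T, B1=F, B2=T, B2=F, B3=S, B3=E, B4=S, B4=E, B5=T, B5=F
size 1 is not enough: best union over all size-1 subsets is 6/10
size 2 is not enough: best union over all size-2 subsets is 8/10
at size 3, {1, 4, 10} reaches all 10 outcomes; every lexicographically earlier size-3 subset fails
Answer: 1, 4, 10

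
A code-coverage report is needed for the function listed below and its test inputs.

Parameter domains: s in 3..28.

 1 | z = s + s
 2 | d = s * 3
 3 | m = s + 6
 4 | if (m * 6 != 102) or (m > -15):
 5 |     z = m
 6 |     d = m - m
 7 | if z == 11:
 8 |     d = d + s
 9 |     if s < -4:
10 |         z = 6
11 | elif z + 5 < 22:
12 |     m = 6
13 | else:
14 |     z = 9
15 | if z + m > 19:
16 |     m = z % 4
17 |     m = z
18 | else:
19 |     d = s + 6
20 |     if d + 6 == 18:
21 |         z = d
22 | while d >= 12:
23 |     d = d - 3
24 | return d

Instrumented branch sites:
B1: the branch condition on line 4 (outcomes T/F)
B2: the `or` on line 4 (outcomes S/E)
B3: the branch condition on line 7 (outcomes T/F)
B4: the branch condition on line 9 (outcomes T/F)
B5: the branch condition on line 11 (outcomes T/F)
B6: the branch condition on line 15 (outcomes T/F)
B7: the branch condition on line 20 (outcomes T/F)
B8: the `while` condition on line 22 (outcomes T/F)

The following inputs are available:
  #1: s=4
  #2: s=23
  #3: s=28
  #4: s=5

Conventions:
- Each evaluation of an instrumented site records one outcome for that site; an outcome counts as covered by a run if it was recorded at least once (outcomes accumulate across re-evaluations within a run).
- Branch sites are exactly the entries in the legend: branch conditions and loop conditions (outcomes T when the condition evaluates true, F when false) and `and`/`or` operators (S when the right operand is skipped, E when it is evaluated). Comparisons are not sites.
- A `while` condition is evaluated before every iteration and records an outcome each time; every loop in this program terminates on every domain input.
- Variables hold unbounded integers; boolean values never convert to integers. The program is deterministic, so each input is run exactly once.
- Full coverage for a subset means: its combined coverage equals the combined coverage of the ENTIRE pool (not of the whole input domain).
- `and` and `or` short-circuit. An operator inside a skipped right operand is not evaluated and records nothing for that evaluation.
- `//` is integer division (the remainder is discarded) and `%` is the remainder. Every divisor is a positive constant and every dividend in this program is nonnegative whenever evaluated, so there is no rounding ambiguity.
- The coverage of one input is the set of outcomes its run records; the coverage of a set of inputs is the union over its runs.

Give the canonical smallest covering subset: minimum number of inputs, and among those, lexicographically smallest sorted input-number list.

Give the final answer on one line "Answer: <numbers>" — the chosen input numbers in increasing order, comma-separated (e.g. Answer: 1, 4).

input #1, s=4: events B2->S, B1->T, B3->F, B5->T, B6->F, B7->F, B8->F; outcomes B1=T, B2=S, B3=F, B5=T, B6=F, B7=F, B8=F
input #2, s=23: events B2->S, B1->T, B3->F, B5->F, B6->T, B8->F; outcomes B1=T, B2=S, B3=F, B5=F, B6=T, B8=F
input #3, s=28: events B2->S, B1->T, B3->F, B5->F, B6->T, B8->F; outcomes B1=T, B2=S, B3=F, B5=F, B6=T, B8=F
input #4, s=5: events B2->S, B1->T, B3->T, B4->F, B6->T, B8->F; outcomes B1=T, B2=S, B3=T, B4=F, B6=T, B8=F
the full pool covers 11 outcomes: B1=T, B2=S, B3=T, B3=F, B4=F, B5=T, B5=F, B6=T, B6=F, B7=F, B8=F
size 1 is not enough: best union over all size-1 subsets is 7/11
size 2 is not enough: best union over all size-2 subsets is 10/11
inputs {1, 2, 4} (size 3) cover everything; no size-3 subset with a lexicographically smaller index list covers all 11

Answer: 1, 2, 4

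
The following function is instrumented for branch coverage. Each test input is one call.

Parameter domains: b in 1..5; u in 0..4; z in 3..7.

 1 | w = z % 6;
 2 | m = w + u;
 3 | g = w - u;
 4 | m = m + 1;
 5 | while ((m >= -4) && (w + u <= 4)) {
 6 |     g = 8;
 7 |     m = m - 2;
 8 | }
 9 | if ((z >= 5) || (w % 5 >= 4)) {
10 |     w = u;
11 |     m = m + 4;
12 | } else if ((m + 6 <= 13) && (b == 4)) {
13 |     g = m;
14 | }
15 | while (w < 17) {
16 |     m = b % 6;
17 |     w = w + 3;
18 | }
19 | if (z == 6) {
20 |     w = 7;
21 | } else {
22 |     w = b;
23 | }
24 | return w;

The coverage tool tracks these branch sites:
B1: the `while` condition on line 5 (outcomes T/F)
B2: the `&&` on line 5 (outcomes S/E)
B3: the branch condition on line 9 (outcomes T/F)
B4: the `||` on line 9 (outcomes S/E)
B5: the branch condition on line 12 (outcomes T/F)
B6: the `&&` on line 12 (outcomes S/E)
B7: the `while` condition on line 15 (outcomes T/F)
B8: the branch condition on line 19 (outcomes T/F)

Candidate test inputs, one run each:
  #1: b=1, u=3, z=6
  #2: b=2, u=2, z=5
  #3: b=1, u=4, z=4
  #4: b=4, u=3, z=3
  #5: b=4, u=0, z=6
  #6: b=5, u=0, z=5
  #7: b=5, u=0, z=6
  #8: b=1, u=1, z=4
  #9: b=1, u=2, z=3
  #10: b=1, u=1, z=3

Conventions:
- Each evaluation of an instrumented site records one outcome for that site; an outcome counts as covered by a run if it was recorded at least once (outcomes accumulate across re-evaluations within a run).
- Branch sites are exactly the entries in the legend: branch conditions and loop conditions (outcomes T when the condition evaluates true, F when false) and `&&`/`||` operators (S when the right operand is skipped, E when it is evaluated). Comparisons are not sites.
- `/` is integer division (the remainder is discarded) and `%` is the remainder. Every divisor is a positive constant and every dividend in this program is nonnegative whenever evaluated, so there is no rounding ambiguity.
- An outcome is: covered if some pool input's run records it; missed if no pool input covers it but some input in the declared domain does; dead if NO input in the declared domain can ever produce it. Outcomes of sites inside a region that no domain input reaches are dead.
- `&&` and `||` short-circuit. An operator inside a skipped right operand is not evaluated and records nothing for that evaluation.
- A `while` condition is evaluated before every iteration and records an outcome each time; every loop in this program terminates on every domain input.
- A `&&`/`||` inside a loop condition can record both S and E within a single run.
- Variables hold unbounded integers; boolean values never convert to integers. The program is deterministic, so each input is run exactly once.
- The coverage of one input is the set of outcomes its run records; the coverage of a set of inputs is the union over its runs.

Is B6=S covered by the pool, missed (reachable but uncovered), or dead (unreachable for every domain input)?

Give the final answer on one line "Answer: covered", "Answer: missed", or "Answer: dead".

no pool input records B6=S
but domain input (b=1, u=4, z=3) does record it -> reachable, so missed

Answer: missed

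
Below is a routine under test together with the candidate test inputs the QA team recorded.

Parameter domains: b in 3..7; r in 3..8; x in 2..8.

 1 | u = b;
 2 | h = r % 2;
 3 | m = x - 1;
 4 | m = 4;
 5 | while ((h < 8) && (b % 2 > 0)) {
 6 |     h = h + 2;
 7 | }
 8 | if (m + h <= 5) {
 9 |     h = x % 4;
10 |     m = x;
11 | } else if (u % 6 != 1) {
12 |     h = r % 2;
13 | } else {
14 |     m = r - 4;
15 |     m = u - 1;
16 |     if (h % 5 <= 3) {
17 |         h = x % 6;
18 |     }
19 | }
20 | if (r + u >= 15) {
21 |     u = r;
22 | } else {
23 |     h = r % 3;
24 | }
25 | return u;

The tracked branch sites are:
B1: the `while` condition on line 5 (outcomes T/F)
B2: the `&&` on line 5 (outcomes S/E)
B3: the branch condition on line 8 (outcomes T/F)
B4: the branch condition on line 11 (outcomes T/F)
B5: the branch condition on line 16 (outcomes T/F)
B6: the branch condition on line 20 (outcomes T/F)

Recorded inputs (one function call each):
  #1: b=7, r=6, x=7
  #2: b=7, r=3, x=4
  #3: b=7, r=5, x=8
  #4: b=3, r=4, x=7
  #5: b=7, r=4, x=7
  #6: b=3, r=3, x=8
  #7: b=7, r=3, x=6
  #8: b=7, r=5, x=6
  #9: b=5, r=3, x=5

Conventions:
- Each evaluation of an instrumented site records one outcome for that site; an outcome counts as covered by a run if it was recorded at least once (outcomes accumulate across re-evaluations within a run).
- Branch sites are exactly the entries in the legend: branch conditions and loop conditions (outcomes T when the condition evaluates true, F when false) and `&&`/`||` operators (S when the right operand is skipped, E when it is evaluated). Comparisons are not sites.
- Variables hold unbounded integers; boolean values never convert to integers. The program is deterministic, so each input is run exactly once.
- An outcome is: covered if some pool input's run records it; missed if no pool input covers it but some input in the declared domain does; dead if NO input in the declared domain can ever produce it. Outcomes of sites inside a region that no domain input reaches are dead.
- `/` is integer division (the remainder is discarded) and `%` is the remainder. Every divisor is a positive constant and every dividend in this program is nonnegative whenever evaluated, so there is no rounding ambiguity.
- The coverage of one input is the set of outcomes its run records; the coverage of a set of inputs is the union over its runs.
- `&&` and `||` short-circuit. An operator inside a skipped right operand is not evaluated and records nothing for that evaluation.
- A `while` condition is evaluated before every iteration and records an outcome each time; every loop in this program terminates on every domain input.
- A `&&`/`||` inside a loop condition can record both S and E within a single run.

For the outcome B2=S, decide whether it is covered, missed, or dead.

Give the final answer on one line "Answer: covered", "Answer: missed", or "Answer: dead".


B2=S is recorded by pool input(s) 1, 2, 3, 4, 5, 6, 7, 8, 9 -> covered
Answer: covered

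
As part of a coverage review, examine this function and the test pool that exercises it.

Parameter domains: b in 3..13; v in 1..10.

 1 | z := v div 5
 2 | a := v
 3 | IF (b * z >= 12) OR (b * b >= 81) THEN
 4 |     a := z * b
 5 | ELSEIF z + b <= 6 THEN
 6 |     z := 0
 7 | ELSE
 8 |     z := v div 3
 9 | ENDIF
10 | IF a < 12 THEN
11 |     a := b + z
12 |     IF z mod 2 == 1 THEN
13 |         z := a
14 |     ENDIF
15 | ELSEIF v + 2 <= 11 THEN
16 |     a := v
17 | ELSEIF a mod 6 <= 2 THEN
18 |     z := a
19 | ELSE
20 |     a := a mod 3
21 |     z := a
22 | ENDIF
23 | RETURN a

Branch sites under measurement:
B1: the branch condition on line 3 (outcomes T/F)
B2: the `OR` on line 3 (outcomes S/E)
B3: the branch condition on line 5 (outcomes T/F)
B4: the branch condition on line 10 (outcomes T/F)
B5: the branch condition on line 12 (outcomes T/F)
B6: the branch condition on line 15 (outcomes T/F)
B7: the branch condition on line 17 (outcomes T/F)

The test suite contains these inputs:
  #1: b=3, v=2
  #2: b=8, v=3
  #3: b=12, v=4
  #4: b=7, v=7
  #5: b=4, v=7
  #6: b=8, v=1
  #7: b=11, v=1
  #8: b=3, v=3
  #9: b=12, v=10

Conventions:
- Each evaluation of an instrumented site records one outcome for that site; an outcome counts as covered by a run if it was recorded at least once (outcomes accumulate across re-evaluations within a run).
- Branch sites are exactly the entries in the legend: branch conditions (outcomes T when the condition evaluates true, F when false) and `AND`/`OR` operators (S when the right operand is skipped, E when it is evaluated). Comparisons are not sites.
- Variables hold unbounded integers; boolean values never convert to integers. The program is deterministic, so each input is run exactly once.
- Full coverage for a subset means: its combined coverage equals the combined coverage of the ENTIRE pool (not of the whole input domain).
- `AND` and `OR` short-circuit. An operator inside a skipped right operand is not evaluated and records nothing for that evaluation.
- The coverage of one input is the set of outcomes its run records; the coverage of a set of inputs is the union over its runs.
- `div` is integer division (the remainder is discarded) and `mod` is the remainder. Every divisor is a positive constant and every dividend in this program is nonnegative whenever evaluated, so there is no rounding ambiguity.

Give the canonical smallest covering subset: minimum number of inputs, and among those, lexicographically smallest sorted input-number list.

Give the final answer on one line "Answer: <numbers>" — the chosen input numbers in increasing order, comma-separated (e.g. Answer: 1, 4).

#1 (b=3, v=2) -> covered: B1=F, B2=E, B3=T, B4=T, B5=F
#2 (b=8, v=3) -> covered: B1=F, B2=E, B3=F, B4=T, B5=T
#3 (b=12, v=4) -> covered: B1=T, B2=E, B4=T, B5=F
#4 (b=7, v=7) -> covered: B1=F, B2=E, B3=F, B4=T, B5=F
#5 (b=4, v=7) -> covered: B1=F, B2=E, B3=T, B4=T, B5=F
#6 (b=8, v=1) -> covered: B1=F, B2=E, B3=F, B4=T, B5=F
#7 (b=11, v=1) -> covered: B1=T, B2=E, B4=T, B5=F
#8 (b=3, v=3) -> covered: B1=F, B2=E, B3=T, B4=T, B5=F
#9 (b=12, v=10) -> covered: B1=T, B2=S, B4=F, B6=F, B7=T
union over all inputs: B1=T, B1=F, B2=S, B2=E, B3=T, B3=F, B4=T, B4=F, B5=T, B5=F, B6=F, B7=T (12 outcomes)
checked all size-1 subsets: none covers 12 outcomes (max 5/12)
checked all size-2 subsets: none covers 12 outcomes (max 10/12)
at size 3, {1, 2, 9} reaches all 12 outcomes; every lexicographically earlier size-3 subset fails

Answer: 1, 2, 9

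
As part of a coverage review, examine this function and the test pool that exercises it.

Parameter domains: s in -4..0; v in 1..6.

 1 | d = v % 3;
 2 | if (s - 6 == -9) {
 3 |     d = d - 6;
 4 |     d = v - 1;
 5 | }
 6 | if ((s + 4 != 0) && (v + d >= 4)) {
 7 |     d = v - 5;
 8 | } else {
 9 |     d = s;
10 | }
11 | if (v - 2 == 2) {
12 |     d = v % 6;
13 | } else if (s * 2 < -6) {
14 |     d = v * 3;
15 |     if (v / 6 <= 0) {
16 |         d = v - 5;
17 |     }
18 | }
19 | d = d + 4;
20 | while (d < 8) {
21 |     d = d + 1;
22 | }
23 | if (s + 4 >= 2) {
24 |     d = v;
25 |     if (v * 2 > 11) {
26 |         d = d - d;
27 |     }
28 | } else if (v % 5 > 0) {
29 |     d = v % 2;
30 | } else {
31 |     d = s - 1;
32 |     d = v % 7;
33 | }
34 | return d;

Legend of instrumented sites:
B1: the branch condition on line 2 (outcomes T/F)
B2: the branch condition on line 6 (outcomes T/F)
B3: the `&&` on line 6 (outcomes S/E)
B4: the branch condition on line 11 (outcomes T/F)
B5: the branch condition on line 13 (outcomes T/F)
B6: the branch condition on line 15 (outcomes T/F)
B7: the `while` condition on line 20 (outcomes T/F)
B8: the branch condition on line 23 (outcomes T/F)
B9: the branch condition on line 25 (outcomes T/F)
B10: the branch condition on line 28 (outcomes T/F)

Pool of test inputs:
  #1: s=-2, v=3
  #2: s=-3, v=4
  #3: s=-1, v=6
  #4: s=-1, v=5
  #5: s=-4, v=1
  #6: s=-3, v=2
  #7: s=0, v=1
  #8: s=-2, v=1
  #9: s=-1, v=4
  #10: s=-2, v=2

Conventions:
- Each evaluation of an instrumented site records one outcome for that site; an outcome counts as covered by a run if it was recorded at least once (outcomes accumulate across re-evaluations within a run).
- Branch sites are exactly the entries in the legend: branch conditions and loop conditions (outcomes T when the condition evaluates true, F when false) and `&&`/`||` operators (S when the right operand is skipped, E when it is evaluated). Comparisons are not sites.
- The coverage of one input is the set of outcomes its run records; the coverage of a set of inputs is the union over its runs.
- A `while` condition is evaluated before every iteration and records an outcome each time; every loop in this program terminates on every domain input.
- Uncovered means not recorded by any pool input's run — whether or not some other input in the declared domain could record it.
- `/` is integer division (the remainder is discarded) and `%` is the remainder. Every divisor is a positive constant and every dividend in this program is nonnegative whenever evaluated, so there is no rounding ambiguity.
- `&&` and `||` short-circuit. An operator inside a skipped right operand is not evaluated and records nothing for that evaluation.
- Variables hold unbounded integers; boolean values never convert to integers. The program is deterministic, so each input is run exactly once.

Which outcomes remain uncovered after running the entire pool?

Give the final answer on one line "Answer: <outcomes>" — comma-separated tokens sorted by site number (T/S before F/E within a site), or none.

input #1 (s=-2, v=3): events B1->F, B3->E, B2->F, B4->F, B5->F, B7->T, B7->T, B7->T, B7->T, B7->T, B7->T, B7->F, B8->T, B9->F; covers B1=F, B2=F, B3=E, B4=F, B5=F, B7=T, B7=F, B8=T, B9=F
input #2 (s=-3, v=4): events B1->T, B3->E, B2->T, B4->T, B7->F, B8->F, B10->T; covers B1=T, B2=T, B3=E, B4=T, B7=F, B8=F, B10=T
input #3 (s=-1, v=6): events B1->F, B3->E, B2->T, B4->F, B5->F, B7->T, B7->T, B7->T, B7->F, B8->T, B9->T; covers B1=F, B2=T, B3=E, B4=F, B5=F, B7=T, B7=F, B8=T, B9=T
input #4 (s=-1, v=5): events B1->F, B3->E, B2->T, B4->F, B5->F, B7->T, B7->T, B7->T, B7->T, B7->F, B8->T, B9->F; covers B1=F, B2=T, B3=E, B4=F, B5=F, B7=T, B7=F, B8=T, B9=F
input #5 (s=-4, v=1): events B1->F, B3->S, B2->F, B4->F, B5->T, B6->T, B7->T, B7->T, B7->T, B7->T, B7->T, B7->T, B7->T, B7->T, ...; covers B1=F, B2=F, B3=S, B4=F, B5=T, B6=T, B7=T, B7=F, B8=F, B10=T
input #6 (s=-3, v=2): events B1->T, B3->E, B2->F, B4->F, B5->F, B7->T, B7->T, B7->T, B7->T, B7->T, B7->T, B7->T, B7->F, B8->F, ...; covers B1=T, B2=F, B3=E, B4=F, B5=F, B7=T, B7=F, B8=F, B10=T
input #7 (s=0, v=1): events B1->F, B3->E, B2->F, B4->F, B5->F, B7->T, B7->T, B7->T, B7->T, B7->F, B8->T, B9->F; covers B1=F, B2=F, B3=E, B4=F, B5=F, B7=T, B7=F, B8=T, B9=F
input #8 (s=-2, v=1): events B1->F, B3->E, B2->F, B4->F, B5->F, B7->T, B7->T, B7->T, B7->T, B7->T, B7->T, B7->F, B8->T, B9->F; covers B1=F, B2=F, B3=E, B4=F, B5=F, B7=T, B7=F, B8=T, B9=F
input #9 (s=-1, v=4): events B1->F, B3->E, B2->T, B4->T, B7->F, B8->T, B9->F; covers B1=F, B2=T, B3=E, B4=T, B7=F, B8=T, B9=F
input #10 (s=-2, v=2): events B1->F, B3->E, B2->T, B4->F, B5->F, B7->T, B7->T, B7->T, B7->T, B7->T, B7->T, B7->T, B7->F, B8->T, ...; covers B1=F, B2=T, B3=E, B4=F, B5=F, B7=T, B7=F, B8=T, B9=F
union over the pool: B1=T, B1=F, B2=T, B2=F, B3=S, B3=E, B4=T, B4=F, B5=T, B5=F, B6=T, B7=T, B7=F, B8=T, B8=F, B9=T, B9=F, B10=T
uncovered (2 of 20): B6=F, B10=F

Answer: B6=F, B10=F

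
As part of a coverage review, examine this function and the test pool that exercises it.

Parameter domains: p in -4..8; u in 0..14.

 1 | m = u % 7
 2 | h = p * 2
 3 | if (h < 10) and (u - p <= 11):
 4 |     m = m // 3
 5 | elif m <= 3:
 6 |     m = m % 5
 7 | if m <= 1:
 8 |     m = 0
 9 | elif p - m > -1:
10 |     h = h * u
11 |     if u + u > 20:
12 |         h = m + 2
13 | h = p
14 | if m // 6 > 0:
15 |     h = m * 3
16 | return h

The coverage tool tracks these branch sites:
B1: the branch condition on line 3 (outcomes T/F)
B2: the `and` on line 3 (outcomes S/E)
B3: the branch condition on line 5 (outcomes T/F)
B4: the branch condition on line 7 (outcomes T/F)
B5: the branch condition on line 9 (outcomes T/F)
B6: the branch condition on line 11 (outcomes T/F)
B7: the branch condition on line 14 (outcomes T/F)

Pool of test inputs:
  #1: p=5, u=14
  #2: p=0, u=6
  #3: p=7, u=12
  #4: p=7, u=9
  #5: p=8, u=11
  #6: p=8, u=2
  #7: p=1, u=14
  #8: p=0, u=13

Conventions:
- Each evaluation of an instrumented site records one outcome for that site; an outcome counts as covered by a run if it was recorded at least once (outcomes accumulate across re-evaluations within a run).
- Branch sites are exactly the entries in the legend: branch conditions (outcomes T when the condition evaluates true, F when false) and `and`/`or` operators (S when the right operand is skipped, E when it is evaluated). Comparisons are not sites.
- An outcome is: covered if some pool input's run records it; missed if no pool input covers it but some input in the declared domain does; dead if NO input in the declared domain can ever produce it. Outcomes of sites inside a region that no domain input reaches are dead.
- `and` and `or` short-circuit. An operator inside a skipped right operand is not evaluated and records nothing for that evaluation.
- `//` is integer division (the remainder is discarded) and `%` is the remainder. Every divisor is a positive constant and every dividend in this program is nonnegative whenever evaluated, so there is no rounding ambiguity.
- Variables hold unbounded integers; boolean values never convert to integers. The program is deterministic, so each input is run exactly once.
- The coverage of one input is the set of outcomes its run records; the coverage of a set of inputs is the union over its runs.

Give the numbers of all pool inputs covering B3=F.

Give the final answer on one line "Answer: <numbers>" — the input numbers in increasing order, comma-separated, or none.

input #1 (p=5, u=14): misses B3=F
input #2 (p=0, u=6): misses B3=F
input #3 (p=7, u=12): covers B3=F
input #4 (p=7, u=9): misses B3=F
input #5 (p=8, u=11): covers B3=F
input #6 (p=8, u=2): misses B3=F
input #7 (p=1, u=14): misses B3=F
input #8 (p=0, u=13): covers B3=F

Answer: 3, 5, 8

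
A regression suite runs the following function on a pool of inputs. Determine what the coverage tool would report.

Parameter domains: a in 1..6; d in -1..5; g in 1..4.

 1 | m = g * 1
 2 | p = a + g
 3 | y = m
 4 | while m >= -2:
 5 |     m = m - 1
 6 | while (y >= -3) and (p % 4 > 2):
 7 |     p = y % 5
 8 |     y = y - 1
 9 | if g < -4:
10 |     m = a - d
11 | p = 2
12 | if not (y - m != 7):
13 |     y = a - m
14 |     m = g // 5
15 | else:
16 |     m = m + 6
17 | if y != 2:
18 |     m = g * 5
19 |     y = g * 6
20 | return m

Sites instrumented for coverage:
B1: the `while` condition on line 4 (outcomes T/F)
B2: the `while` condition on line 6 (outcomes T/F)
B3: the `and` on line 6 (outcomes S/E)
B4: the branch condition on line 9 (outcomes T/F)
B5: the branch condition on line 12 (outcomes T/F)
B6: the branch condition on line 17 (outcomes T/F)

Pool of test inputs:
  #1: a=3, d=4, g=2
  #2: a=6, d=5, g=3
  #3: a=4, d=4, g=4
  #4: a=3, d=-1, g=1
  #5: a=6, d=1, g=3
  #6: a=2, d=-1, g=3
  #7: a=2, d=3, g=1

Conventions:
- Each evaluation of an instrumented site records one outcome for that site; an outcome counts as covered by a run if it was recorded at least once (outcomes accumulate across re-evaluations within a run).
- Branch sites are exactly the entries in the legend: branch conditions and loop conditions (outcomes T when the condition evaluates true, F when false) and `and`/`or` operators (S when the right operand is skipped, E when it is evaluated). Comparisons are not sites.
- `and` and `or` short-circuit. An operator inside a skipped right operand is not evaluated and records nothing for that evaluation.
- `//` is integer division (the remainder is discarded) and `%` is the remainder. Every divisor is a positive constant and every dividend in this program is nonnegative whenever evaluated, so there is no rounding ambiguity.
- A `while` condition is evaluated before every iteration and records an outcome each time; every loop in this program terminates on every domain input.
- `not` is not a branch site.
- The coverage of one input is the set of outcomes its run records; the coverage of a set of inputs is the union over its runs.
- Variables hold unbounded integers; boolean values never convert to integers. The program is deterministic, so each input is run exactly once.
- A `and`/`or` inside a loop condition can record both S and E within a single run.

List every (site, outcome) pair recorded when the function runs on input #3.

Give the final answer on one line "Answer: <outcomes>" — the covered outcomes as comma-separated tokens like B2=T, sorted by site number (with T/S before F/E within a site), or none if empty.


Running input #3 (a=4, d=4, g=4), event by event:
  B1->T, B1->T, B1->T, B1->T, B1->T, B1->T, B1->T, B1->F, B3->E, B2->F
  B4->F, B5->T, B6->T
deduplicating events, the covered set is: B1=T, B1=F, B2=F, B3=E, B4=F, B5=T, B6=T
Answer: B1=T, B1=F, B2=F, B3=E, B4=F, B5=T, B6=T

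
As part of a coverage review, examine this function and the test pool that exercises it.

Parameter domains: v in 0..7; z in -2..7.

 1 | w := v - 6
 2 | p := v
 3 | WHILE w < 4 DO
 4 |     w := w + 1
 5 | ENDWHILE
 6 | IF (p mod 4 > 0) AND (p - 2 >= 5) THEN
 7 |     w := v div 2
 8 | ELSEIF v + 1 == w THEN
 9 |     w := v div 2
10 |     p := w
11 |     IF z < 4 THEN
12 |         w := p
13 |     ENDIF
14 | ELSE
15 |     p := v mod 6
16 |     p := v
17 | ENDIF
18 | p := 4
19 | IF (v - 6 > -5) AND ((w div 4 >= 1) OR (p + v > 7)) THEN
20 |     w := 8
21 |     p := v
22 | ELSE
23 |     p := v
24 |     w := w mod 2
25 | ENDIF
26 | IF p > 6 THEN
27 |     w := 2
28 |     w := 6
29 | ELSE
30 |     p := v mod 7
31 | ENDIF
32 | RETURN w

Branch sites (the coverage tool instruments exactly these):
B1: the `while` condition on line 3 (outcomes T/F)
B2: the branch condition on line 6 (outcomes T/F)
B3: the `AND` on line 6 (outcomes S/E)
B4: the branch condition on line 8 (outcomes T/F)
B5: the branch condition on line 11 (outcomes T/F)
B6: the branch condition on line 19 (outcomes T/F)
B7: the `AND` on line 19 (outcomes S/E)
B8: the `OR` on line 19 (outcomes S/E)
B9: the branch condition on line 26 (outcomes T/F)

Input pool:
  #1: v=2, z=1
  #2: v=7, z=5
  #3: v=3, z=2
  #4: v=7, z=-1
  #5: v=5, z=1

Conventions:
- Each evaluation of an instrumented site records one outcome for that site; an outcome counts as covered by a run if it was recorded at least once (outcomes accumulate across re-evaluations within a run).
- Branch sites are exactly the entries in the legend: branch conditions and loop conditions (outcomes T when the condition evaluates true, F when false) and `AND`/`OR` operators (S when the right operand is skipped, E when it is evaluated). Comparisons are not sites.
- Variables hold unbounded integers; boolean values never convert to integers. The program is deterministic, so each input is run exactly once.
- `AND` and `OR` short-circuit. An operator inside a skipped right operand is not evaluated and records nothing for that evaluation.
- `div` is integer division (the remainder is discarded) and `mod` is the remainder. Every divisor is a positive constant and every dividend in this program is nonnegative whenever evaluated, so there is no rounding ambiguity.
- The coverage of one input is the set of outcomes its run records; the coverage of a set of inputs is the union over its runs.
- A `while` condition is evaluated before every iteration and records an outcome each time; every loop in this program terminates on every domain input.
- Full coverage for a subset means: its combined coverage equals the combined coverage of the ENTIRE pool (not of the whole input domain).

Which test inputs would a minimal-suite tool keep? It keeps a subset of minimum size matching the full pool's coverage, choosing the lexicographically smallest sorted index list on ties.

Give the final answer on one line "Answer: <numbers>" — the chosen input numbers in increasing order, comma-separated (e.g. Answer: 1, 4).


run #1 (v=2, z=1) runs B1->T, B1->T, B1->T, B1->T, B1->T, B1->T, B1->T, B1->T, B1->F, B3->E, B2->F, B4->F, B7->E, B8->S, ...; records B1=T, B1=F, B2=F, B3=E, B4=F, B6=T, B7=E, B8=S, B9=F
run #2 (v=7, z=5) runs B1->T, B1->T, B1->T, B1->F, B3->E, B2->T, B7->E, B8->E, B6->T, B9->T; records B1=T, B1=F, B2=T, B3=E, B6=T, B7=E, B8=E, B9=T
run #3 (v=3, z=2) runs B1->T, B1->T, B1->T, B1->T, B1->T, B1->T, B1->T, B1->F, B3->E, B2->F, B4->T, B5->T, B7->E, B8->E, ...; records B1=T, B1=F, B2=F, B3=E, B4=T, B5=T, B6=F, B7=E, B8=E, B9=F
run #4 (v=7, z=-1) runs B1->T, B1->T, B1->T, B1->F, B3->E, B2->T, B7->E, B8->E, B6->T, B9->T; records B1=T, B1=F, B2=T, B3=E, B6=T, B7=E, B8=E, B9=T
run #5 (v=5, z=1) runs B1->T, B1->T, B1->T, B1->T, B1->T, B1->F, B3->E, B2->F, B4->F, B7->E, B8->S, B6->T, B9->F; records B1=T, B1=F, B2=F, B3=E, B4=F, B6=T, B7=E, B8=S, B9=F
together the pool reaches 15 outcomes: B1=T, B1=F, B2=T, B2=F, B3=E, B4=T, B4=F, B5=T, B6=T, B6=F, B7=E, B8=S, B8=E, B9=T, B9=F
no size-1 subset reaches all 15 outcomes (best union: 10/15)
no size-2 subset reaches all 15 outcomes (best union: 13/15)
size 3: inputs {1, 2, 3} cover all 15 outcomes, and no lexicographically smaller subset of this size does
Answer: 1, 2, 3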